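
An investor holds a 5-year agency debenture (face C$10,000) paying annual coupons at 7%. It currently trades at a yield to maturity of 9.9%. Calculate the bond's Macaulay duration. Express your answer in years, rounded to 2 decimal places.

Periodic yield y = 0.099. Discount each cash flow and weight by its year:
  t   CF        PV=CF/(1+0.099)^t    t·PV
  1       700.00       636.9427       636.9427
  2       700.00       579.5657     1,159.1313
  3       700.00       527.3573     1,582.0719
  4       700.00       479.8520     1,919.4078
  5    10,700.00     6,674.1400    33,370.7002
  Σ                  8,897.8577    38,668.2540
Price P = Σ PV = 8,897.8577.
Macaulay duration = Σ(t·PV) / P = 38,668.2540 / 8,897.8577 = 4.34579 years.

4.35 years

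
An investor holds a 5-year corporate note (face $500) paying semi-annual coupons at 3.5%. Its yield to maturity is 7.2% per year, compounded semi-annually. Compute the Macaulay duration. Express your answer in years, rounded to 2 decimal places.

4.59 years

Periodic yield y = 0.036. Discount each cash flow and weight by its period:
  t   CF        PV=CF/(1+0.036)^t    t·PV
  1         8.75         8.4459         8.4459
  2         8.75         8.1525        16.3049
  3         8.75         7.8692        23.6075
  4         8.75         7.5957        30.3829
  5         8.75         7.3318        36.6589
  6         8.75         7.0770        42.4620
  7         8.75         6.8311        47.8176
  8         8.75         6.5937        52.7497
  9         8.75         6.3646        57.2813
  10      508.75       357.1962     3,571.9623
  Σ                    423.4577     3,887.6731
Price P = Σ PV = 423.4577.
Macaulay duration = Σ(t·PV) / P = 3,887.6731 / 423.4577 = 9.18078 half-year periods.
In years: 9.18078 / 2 = 4.59039 years.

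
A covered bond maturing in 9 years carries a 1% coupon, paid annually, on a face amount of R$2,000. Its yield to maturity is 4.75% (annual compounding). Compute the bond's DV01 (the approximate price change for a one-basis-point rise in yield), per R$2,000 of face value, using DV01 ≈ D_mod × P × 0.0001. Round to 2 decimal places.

Periodic yield y = 0.0475.
  t   CF        PV=CF/(1+0.0475)^t    t·PV
  1        20.00        19.0931        19.0931
  2        20.00        18.2273        36.4546
  3        20.00        17.4007        52.2022
  4        20.00        16.6117        66.4468
  5        20.00        15.8584        79.2921
  6        20.00        15.1393        90.8358
  7        20.00        14.4528       101.1695
  8        20.00        13.7974       110.3793
  9     2,020.00     1,330.3475    11,973.1271
  Σ                  1,460.9282    12,529.0006
P = 1,460.9282; D_Mac = 8.57606 yrs; D_mod = 8.18716 yrs.
DV01 ≈ 8.18716 × 1,460.9282 × 0.0001 = 1.196086.

R$1.20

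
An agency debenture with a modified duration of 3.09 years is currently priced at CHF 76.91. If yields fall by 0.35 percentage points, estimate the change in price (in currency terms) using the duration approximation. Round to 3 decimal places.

+CHF 0.832

Duration approximation: ΔP/P ≈ -D_mod · Δy = -3.09 × (-0.0035) = +0.010815.
ΔP ≈ 76.91 × (+0.010815) = +0.83178165.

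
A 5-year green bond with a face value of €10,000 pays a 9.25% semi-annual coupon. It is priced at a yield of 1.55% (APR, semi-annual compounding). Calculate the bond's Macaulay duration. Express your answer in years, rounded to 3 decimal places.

4.261 years

Periodic yield y = 0.00775. Discount each cash flow and weight by its period:
  t   CF        PV=CF/(1+0.00775)^t    t·PV
  1       462.50       458.9432       458.9432
  2       462.50       455.4137       910.8275
  3       462.50       451.9114     1,355.7343
  4       462.50       448.4360     1,793.7442
  5       462.50       444.9874     2,224.9369
  6       462.50       441.5653     2,649.3915
  7       462.50       438.1694     3,067.1861
  8       462.50       434.7997     3,478.3980
  9       462.50       431.4560     3,883.1037
  10   10,462.50     9,685.1734    96,851.7345
  Σ                 13,690.8556   116,673.9998
Price P = Σ PV = 13,690.8556.
Macaulay duration = Σ(t·PV) / P = 116,673.9998 / 13,690.8556 = 8.52204 half-year periods.
In years: 8.52204 / 2 = 4.26102 years.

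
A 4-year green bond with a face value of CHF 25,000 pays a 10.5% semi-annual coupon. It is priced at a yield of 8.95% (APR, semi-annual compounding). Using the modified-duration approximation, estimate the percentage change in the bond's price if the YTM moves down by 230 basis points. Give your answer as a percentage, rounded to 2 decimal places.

Periodic yield y = 0.04475. Modified duration first:
  t   CF        PV=CF/(1+0.04475)^t    t·PV
  1     1,312.50     1,256.2814     1,256.2814
  2     1,312.50     1,202.4708     2,404.9417
  3     1,312.50     1,150.9651     3,452.8954
  4     1,312.50     1,101.6656     4,406.6624
  5     1,312.50     1,054.4777     5,272.3887
  6     1,312.50     1,009.3111     6,055.8664
  7     1,312.50       966.0790     6,762.5532
  8    26,312.50    18,538.0084   148,304.0672
  Σ                 26,279.2592   177,915.6564
P = 26,279.2592; D_Mac = 6.77019 half-year periods = 3.38510 yrs; D_mod = 3.38510/(1+0.04475) = 3.24010 yrs.
ΔP/P ≈ -D_mod · Δy = -3.24010 × (-0.023) = +0.074522 = +7.4522%.

+7.45%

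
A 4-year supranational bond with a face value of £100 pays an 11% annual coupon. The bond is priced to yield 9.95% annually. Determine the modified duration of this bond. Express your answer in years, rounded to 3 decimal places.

Periodic yield y = 0.0995. First find Macaulay duration:
  t   CF        PV=CF/(1+0.0995)^t    t·PV
  1        11.00        10.0045        10.0045
  2        11.00         9.0992        18.1984
  3        11.00         8.2757        24.8272
  4       111.00        75.9525       303.8100
  Σ                    103.3320       356.8401
P = 103.3320; Macaulay duration = 356.8401 / 103.3320 = 3.45334 years.
Modified duration = D_Mac / (1 + y) = 3.45334 / 1.0995 = 3.14083 years.

3.141 years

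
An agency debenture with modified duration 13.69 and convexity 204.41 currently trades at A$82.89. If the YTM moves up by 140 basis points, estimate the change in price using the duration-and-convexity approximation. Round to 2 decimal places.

Duration effect: -D_mod·Δy = -13.69 × (+0.014) = -0.191660
Convexity effect: ½·C·(Δy)² = 0.5 × 204.41 × (0.014)² = +0.02003218
ΔP/P ≈ -0.191660 + 0.02003218 = -0.17162782
ΔP ≈ 82.89 × (-0.17162782) = -14.2262299998.

-A$14.23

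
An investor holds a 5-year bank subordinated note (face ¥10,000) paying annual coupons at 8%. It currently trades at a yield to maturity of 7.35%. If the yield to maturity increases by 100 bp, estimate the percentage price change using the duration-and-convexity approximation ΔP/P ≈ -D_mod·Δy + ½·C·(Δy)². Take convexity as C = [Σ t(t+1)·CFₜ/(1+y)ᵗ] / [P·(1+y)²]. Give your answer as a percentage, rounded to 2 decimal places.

With y = 0.0735:
  t   CF        PV=CF/(1+0.0735)^t    t·PV        t(t+1)·PV
  1       800.00       745.2259       745.2259       1,490.4518
  2       800.00       694.2020     1,388.4041       4,165.2123
  3       800.00       646.6717     1,940.0150       7,760.0601
  4       800.00       602.3956     2,409.5824      12,047.9120
  5    10,800.00     7,575.5385    37,877.6927     227,266.1560
  Σ                 10,264.0338    44,360.9201     252,729.7922
P = 10,264.0338; D_Mac = 4.32198 yrs; D_mod = 4.02606 yrs; C = 21.36654.
Duration effect: -4.02606 × (+0.01) = -0.040261
Convexity effect: 0.5 × 21.36654 × (0.01)² = +0.0010683
ΔP/P ≈ -0.040261 + 0.0010683 = -0.039192 = -3.9192%.

-3.92%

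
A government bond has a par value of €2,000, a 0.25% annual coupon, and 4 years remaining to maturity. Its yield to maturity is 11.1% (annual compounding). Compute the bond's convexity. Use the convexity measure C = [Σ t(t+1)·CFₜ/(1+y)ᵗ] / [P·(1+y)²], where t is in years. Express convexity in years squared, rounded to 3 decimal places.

16.101

With y = 0.111:
  t   CF        PV=CF/(1+0.111)^t    t·PV        t(t+1)·PV
  1         5.00         4.5005         4.5005           9.0009
  2         5.00         4.0508         8.1016          24.3049
  3         5.00         3.6461        10.9383          43.7531
  4     2,005.00     1,316.0068     5,264.0273      26,320.1365
  Σ                  1,328.2042     5,287.5676      26,397.1954
P = 1,328.2042.
Convexity = Σ t(t+1)·PV / [P·(1+y)²] = 26,397.1954 / (1,328.2042 × 1.234321) = 16.10144.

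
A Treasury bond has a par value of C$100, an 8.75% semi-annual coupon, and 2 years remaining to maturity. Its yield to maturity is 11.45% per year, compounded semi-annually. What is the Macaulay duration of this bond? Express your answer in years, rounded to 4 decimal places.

Periodic yield y = 0.05725. Discount each cash flow and weight by its period:
  t   CF        PV=CF/(1+0.05725)^t    t·PV
  1        4.375         4.1381         4.1381
  2        4.375         3.9140         7.8280
  3        4.375         3.7021        11.1062
  4      104.375        83.5383       334.1533
  Σ                     95.2925       357.2256
Price P = Σ PV = 95.2925.
Macaulay duration = Σ(t·PV) / P = 357.2256 / 95.2925 = 3.74873 half-year periods.
In years: 3.74873 / 2 = 1.87436 years.

1.8744 years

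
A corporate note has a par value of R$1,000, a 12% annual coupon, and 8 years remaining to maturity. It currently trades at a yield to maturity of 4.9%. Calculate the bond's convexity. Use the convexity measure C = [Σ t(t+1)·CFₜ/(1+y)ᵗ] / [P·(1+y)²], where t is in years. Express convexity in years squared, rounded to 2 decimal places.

43.88

With y = 0.049:
  t   CF        PV=CF/(1+0.049)^t    t·PV        t(t+1)·PV
  1       120.00       114.3947       114.3947         228.7893
  2       120.00       109.0512       218.1023         654.3069
  3       120.00       103.9572       311.8717       1,247.4870
  4       120.00        99.1013       396.4051       1,982.0257
  5       120.00        94.4722       472.3608       2,834.1645
  6       120.00        90.0592       540.3555       3,782.4884
  7       120.00        85.8525       600.9673       4,807.7387
  8     1,120.00       763.8606     6,110.8849      54,997.9641
  Σ                  1,460.7488     8,765.3424      70,534.9648
P = 1,460.7488.
Convexity = Σ t(t+1)·PV / [P·(1+y)²] = 70,534.9648 / (1,460.7488 × 1.100401) = 43.88114.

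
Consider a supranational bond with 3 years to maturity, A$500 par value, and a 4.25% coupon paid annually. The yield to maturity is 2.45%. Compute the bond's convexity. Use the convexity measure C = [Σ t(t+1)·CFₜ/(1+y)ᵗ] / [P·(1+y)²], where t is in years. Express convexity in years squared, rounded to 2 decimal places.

With y = 0.0245:
  t   CF        PV=CF/(1+0.0245)^t    t·PV        t(t+1)·PV
  1        21.25        20.7418        20.7418          41.4837
  2        21.25        20.2458        40.4916         121.4748
  3       521.25       484.7415     1,454.2244       5,816.8977
  Σ                    525.7291     1,515.4579       5,979.8562
P = 525.7291.
Convexity = Σ t(t+1)·PV / [P·(1+y)²] = 5,979.8562 / (525.7291 × 1.049600) = 10.83689.

10.84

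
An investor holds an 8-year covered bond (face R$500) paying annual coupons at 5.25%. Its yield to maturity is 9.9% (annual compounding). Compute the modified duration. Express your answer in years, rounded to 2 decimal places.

5.92 years

Periodic yield y = 0.099. First find Macaulay duration:
  t   CF        PV=CF/(1+0.099)^t    t·PV
  1        26.25        23.8854        23.8854
  2        26.25        21.7337        43.4674
  3        26.25        19.7759        59.3277
  4        26.25        17.9944        71.9778
  5        26.25        16.3735        81.8674
  6        26.25        14.8985        89.3911
  7        26.25        13.5564        94.8950
  8       526.25       247.2923     1,978.3383
  Σ                    375.5101     2,443.1501
P = 375.5101; Macaulay duration = 2,443.1501 / 375.5101 = 6.50622 years.
Modified duration = D_Mac / (1 + y) = 6.50622 / 1.099 = 5.92012 years.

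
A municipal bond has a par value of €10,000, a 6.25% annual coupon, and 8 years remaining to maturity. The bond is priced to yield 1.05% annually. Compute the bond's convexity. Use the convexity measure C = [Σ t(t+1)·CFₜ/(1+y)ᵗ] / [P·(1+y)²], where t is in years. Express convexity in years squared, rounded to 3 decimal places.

56.279

With y = 0.0105:
  t   CF        PV=CF/(1+0.0105)^t    t·PV        t(t+1)·PV
  1       625.00       618.5057       618.5057       1,237.0114
  2       625.00       612.0789     1,224.1577       3,672.4732
  3       625.00       605.7188     1,817.1564       7,268.6258
  4       625.00       599.4249     2,397.6994      11,988.4971
  5       625.00       593.1963     2,965.9815      17,795.8888
  6       625.00       587.0325     3,522.1947      24,655.3630
  7       625.00       580.9327     4,066.5286      32,532.2289
  8    10,625.00     9,773.2362    78,185.8898     703,673.0080
  Σ                 13,970.1258    94,798.1138     802,823.0960
P = 13,970.1258.
Convexity = Σ t(t+1)·PV / [P·(1+y)²] = 802,823.0960 / (13,970.1258 × 1.021110) = 56.27907.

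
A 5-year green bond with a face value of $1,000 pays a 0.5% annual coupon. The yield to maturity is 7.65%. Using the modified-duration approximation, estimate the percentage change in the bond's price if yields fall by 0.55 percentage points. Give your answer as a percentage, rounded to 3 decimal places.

Periodic yield y = 0.0765. Modified duration first:
  t   CF        PV=CF/(1+0.0765)^t    t·PV
  1         5.00         4.6447         4.6447
  2         5.00         4.3146         8.6292
  3         5.00         4.0080        12.0240
  4         5.00         3.7232        14.8927
  5     1,005.00       695.1778     3,475.8890
  Σ                    711.8683     3,516.0796
P = 711.8683; D_Mac = 4.93923 yrs; D_mod = 4.93923/(1+0.0765) = 4.58823 yrs.
ΔP/P ≈ -D_mod · Δy = -4.58823 × (-0.0055) = +0.025235 = +2.5235%.

+2.524%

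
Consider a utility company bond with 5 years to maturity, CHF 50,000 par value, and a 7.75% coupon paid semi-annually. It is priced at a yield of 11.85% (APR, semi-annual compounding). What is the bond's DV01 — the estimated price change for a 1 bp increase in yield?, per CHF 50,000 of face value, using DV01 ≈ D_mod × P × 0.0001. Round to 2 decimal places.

CHF 16.67

Periodic yield y = 0.05925.
  t   CF        PV=CF/(1+0.05925)^t    t·PV
  1     1,937.50     1,829.1244     1,829.1244
  2     1,937.50     1,726.8108     3,453.6217
  3     1,937.50     1,630.2203     4,890.6609
  4     1,937.50     1,539.0326     6,156.1304
  5     1,937.50     1,452.9456     7,264.7279
  6     1,937.50     1,371.6739     8,230.0434
  7     1,937.50     1,294.9482     9,064.6375
  8     1,937.50     1,222.5142     9,780.1140
  9     1,937.50     1,154.1319    10,387.1874
  10   51,937.50    29,207.6297   292,076.2973
  Σ                 42,429.0317   353,132.5449
P = 42,429.0317; D_Mac = 8.32290 half-year periods = 4.16145 yrs; D_mod = 3.92868 yrs.
DV01 ≈ 3.92868 × 42,429.0317 × 0.0001 = 16.668990.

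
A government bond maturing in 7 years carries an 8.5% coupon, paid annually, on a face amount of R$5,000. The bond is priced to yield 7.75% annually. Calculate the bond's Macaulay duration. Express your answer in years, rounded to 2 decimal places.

5.58 years

Periodic yield y = 0.0775. Discount each cash flow and weight by its year:
  t   CF        PV=CF/(1+0.0775)^t    t·PV
  1       425.00       394.4316       394.4316
  2       425.00       366.0618       732.1235
  3       425.00       339.7325     1,019.1975
  4       425.00       315.2970     1,261.1879
  5       425.00       292.6190     1,463.0950
  6       425.00       271.5722     1,629.4330
  7     5,425.00     3,217.2054    22,520.4379
  Σ                  5,196.9194    29,019.9065
Price P = Σ PV = 5,196.9194.
Macaulay duration = Σ(t·PV) / P = 29,019.9065 / 5,196.9194 = 5.58406 years.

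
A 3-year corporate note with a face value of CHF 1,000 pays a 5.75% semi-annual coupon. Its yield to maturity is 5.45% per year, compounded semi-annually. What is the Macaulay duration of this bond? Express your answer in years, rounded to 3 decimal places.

Periodic yield y = 0.02725. Discount each cash flow and weight by its period:
  t   CF        PV=CF/(1+0.02725)^t    t·PV
  1        28.75        27.9873        27.9873
  2        28.75        27.2449        54.4898
  3        28.75        26.5222        79.5666
  4        28.75        25.8186       103.2745
  5        28.75        25.1337       125.6687
  6     1,028.75       875.4935     5,252.9613
  Σ                  1,008.2004     5,643.9483
Price P = Σ PV = 1,008.2004.
Macaulay duration = Σ(t·PV) / P = 5,643.9483 / 1,008.2004 = 5.59804 half-year periods.
In years: 5.59804 / 2 = 2.79902 years.

2.799 years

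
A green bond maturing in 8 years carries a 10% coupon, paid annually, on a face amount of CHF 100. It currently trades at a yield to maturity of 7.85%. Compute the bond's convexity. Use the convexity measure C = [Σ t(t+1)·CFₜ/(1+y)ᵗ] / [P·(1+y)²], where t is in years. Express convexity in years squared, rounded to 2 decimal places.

41.62

With y = 0.0785:
  t   CF        PV=CF/(1+0.0785)^t    t·PV        t(t+1)·PV
  1        10.00         9.2721         9.2721          18.5443
  2        10.00         8.5973        17.1945          51.5835
  3        10.00         7.9715        23.9145          95.6579
  4        10.00         7.3913        29.5651         147.8255
  5        10.00         6.8533        34.2665         205.5988
  6        10.00         6.3545        38.1268         266.8876
  7        10.00         5.8919        41.2436         329.9491
  8       110.00        60.0941       480.7524       4,326.7718
  Σ                    112.4259       674.3355       5,442.8184
P = 112.4259.
Convexity = Σ t(t+1)·PV / [P·(1+y)²] = 5,442.8184 / (112.4259 × 1.163162) = 41.62144.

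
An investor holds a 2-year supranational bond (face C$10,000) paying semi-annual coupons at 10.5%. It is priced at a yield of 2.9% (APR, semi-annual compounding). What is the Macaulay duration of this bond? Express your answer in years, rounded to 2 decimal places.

Periodic yield y = 0.0145. Discount each cash flow and weight by its period:
  t   CF        PV=CF/(1+0.0145)^t    t·PV
  1       525.00       517.4963       517.4963
  2       525.00       510.0999     1,020.1997
  3       525.00       502.8091     1,508.4274
  4    10,525.00     9,936.0530    39,744.2120
  Σ                 11,466.4583    42,790.3354
Price P = Σ PV = 11,466.4583.
Macaulay duration = Σ(t·PV) / P = 42,790.3354 / 11,466.4583 = 3.73178 half-year periods.
In years: 3.73178 / 2 = 1.86589 years.

1.87 years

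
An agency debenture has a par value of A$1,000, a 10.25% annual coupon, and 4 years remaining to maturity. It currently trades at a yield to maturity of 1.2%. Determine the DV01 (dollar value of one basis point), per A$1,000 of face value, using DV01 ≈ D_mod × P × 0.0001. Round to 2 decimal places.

Periodic yield y = 0.012.
  t   CF        PV=CF/(1+0.012)^t    t·PV
  1       102.50       101.2846       101.2846
  2       102.50       100.0836       200.1672
  3       102.50        98.8968       296.6905
  4     1,102.50     1,051.1303     4,204.5211
  Σ                  1,351.3953     4,802.6633
P = 1,351.3953; D_Mac = 3.55386 yrs; D_mod = 3.51171 yrs.
DV01 ≈ 3.51171 × 1,351.3953 × 0.0001 = 0.474571.

A$0.47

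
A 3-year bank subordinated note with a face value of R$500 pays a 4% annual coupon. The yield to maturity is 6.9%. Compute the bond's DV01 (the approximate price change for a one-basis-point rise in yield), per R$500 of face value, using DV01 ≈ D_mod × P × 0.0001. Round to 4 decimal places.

Periodic yield y = 0.069.
  t   CF        PV=CF/(1+0.069)^t    t·PV
  1        20.00        18.7091        18.7091
  2        20.00        17.5015        35.0029
  3       520.00       425.6672     1,277.0017
  Σ                    461.8778     1,330.7137
P = 461.8778; D_Mac = 2.88109 yrs; D_mod = 2.69513 yrs.
DV01 ≈ 2.69513 × 461.8778 × 0.0001 = 0.124482.

R$0.1245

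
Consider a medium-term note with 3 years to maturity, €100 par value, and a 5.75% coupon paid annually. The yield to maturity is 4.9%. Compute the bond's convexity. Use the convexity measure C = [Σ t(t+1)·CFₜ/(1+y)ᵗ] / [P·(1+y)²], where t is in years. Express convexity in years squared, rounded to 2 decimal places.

With y = 0.049:
  t   CF        PV=CF/(1+0.049)^t    t·PV        t(t+1)·PV
  1         5.75         5.4814         5.4814          10.9628
  2         5.75         5.2254        10.4507          31.3522
  3       105.75        91.6123       274.8370       1,099.3479
  Σ                    102.3191       290.7691       1,141.6629
P = 102.3191.
Convexity = Σ t(t+1)·PV / [P·(1+y)²] = 1,141.6629 / (102.3191 × 1.100401) = 10.13982.

10.14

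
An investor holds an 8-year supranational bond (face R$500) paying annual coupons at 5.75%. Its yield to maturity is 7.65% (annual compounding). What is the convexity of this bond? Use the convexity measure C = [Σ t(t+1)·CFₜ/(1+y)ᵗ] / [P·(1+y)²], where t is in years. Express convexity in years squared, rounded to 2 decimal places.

47.25

With y = 0.0765:
  t   CF        PV=CF/(1+0.0765)^t    t·PV        t(t+1)·PV
  1        28.75        26.7069        26.7069          53.4138
  2        28.75        24.8090        49.6181         148.8542
  3        28.75        23.0460        69.1380         276.5521
  4        28.75        21.4083        85.6331         428.1655
  5        28.75        19.8869        99.4346         596.6078
  6        28.75        18.4737       110.8421         775.8950
  7        28.75        17.1609       120.1262         961.0094
  8       528.75       293.1825     2,345.4603      21,109.1431
  Σ                    444.6743     2,906.9594      24,349.6409
P = 444.6743.
Convexity = Σ t(t+1)·PV / [P·(1+y)²] = 24,349.6409 / (444.6743 × 1.158852) = 47.25225.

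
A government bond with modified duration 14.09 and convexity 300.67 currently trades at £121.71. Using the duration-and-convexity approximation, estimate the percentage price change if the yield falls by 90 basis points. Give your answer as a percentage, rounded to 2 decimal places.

+13.90%

Duration effect: -D_mod·Δy = -14.09 × (-0.009) = +0.126810
Convexity effect: ½·C·(Δy)² = 0.5 × 300.67 × (-0.009)² = +0.012177135
ΔP/P ≈ +0.126810 + 0.012177135 = +0.138987135
= +13.8987135%.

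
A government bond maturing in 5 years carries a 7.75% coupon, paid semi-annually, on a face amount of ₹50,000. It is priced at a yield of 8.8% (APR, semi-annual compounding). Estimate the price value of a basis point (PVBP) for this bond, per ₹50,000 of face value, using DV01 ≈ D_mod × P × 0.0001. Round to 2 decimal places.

₹19.36

Periodic yield y = 0.044.
  t   CF        PV=CF/(1+0.044)^t    t·PV
  1     1,937.50     1,855.8429     1,855.8429
  2     1,937.50     1,777.6273     3,555.2546
  3     1,937.50     1,702.7082     5,108.1245
  4     1,937.50     1,630.9465     6,523.7860
  5     1,937.50     1,562.2093     7,811.0465
  6     1,937.50     1,496.3691     8,978.2143
  7     1,937.50     1,433.3037    10,033.1259
  8     1,937.50     1,372.8963    10,983.1701
  9     1,937.50     1,315.0347    11,835.3126
  10   51,937.50    33,765.7231   337,657.2308
  Σ                 47,912.6610   404,341.1082
P = 47,912.6610; D_Mac = 8.43913 half-year periods = 4.21956 yrs; D_mod = 4.04173 yrs.
DV01 ≈ 4.04173 × 47,912.6610 × 0.0001 = 19.364996.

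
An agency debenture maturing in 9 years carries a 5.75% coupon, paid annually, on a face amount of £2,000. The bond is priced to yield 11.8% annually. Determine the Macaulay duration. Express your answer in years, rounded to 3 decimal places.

6.837 years

Periodic yield y = 0.118. Discount each cash flow and weight by its year:
  t   CF        PV=CF/(1+0.118)^t    t·PV
  1       115.00       102.8623       102.8623
  2       115.00        92.0056       184.0112
  3       115.00        82.2948       246.8844
  4       115.00        73.6090       294.4358
  5       115.00        65.8398       329.1992
  6       115.00        58.8907       353.3444
  7       115.00        52.6751       368.7256
  8       115.00        47.1155       376.9237
  9     2,115.00       775.0579     6,975.5210
  Σ                  1,350.3506     9,231.9076
Price P = Σ PV = 1,350.3506.
Macaulay duration = Σ(t·PV) / P = 9,231.9076 / 1,350.3506 = 6.83667 years.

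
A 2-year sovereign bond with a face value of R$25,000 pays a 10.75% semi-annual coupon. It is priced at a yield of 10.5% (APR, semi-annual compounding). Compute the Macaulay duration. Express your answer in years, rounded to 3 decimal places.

Periodic yield y = 0.0525. Discount each cash flow and weight by its period:
  t   CF        PV=CF/(1+0.0525)^t    t·PV
  1     1,343.75     1,276.7221     1,276.7221
  2     1,343.75     1,213.0376     2,426.0752
  3     1,343.75     1,152.5298     3,457.5894
  4    26,343.75    21,467.8810    85,871.5238
  Σ                 25,110.1705    93,031.9105
Price P = Σ PV = 25,110.1705.
Macaulay duration = Σ(t·PV) / P = 93,031.9105 / 25,110.1705 = 3.70495 half-year periods.
In years: 3.70495 / 2 = 1.85247 years.

1.852 years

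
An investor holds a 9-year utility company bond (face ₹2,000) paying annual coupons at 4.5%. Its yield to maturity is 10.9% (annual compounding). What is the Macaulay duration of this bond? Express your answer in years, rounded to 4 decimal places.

Periodic yield y = 0.109. Discount each cash flow and weight by its year:
  t   CF        PV=CF/(1+0.109)^t    t·PV
  1        90.00        81.1542        81.1542
  2        90.00        73.1778       146.3556
  3        90.00        65.9854       197.9562
  4        90.00        59.4999       237.9996
  5        90.00        53.6519       268.2593
  6        90.00        48.3786       290.2716
  7        90.00        43.6236       305.3653
  8        90.00        39.3360       314.6880
  9     2,090.00       823.6873     7,413.1857
  Σ                  1,288.4947     9,255.2355
Price P = Σ PV = 1,288.4947.
Macaulay duration = Σ(t·PV) / P = 9,255.2355 / 1,288.4947 = 7.18298 years.

7.1830 years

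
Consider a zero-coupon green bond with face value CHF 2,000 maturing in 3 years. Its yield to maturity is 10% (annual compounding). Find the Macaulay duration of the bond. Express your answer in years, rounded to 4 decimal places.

A zero-coupon bond has a single cash flow at maturity, so its Macaulay duration equals its maturity: 3 years.

3.0000 years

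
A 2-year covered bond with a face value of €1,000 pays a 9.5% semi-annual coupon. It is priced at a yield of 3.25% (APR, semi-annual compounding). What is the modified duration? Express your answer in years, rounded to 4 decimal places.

Periodic yield y = 0.01625. First find Macaulay duration:
  t   CF        PV=CF/(1+0.01625)^t    t·PV
  1        47.50        46.7405        46.7405
  2        47.50        45.9931        91.9862
  3        47.50        45.2576       135.7729
  4     1,047.50       982.0911     3,928.3646
  Σ                  1,120.0823     4,202.8642
P = 1,120.0823; Macaulay duration = 4,202.8642 / 1,120.0823 = 3.75228 half-year periods = 1.87614 years.
Modified duration = D_Mac / (1 + y) = 1.87614 / 1.01625 = 1.84614 years.

1.8461 years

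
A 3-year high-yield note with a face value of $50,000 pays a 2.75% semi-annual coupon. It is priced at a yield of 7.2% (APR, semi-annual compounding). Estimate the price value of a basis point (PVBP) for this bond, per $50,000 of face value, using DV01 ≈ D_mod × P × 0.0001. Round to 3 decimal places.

Periodic yield y = 0.036.
  t   CF        PV=CF/(1+0.036)^t    t·PV
  1       687.50       663.6100       663.6100
  2       687.50       640.5502     1,281.1005
  3       687.50       618.2917     1,854.8752
  4       687.50       596.8067     2,387.2267
  5       687.50       576.0682     2,880.3412
  6    50,687.50    40,996.0807   245,976.4841
  Σ                 44,091.4076   255,043.6376
P = 44,091.4076; D_Mac = 5.78443 half-year periods = 2.89221 yrs; D_mod = 2.79171 yrs.
DV01 ≈ 2.79171 × 44,091.4076 × 0.0001 = 12.309056.

$12.309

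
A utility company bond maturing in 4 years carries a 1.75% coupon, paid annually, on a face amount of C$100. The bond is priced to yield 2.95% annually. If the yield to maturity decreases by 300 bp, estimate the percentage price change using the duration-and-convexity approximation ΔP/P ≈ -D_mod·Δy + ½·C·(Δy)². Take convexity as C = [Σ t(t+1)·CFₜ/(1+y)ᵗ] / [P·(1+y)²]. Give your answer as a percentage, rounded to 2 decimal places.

With y = 0.0295:
  t   CF        PV=CF/(1+0.0295)^t    t·PV        t(t+1)·PV
  1         1.75         1.6999         1.6999           3.3997
  2         1.75         1.6511         3.3023           9.9069
  3         1.75         1.6038         4.8115          19.2460
  4       101.75        90.5793       362.3172       1,811.5862
  Σ                     95.5341       372.1309       1,844.1388
P = 95.5341; D_Mac = 3.89527 yrs; D_mod = 3.78365 yrs; C = 18.21303.
Duration effect: -3.78365 × (-0.03) = +0.113509
Convexity effect: 0.5 × 18.21303 × (-0.03)² = +0.0081959
ΔP/P ≈ +0.113509 + 0.0081959 = +0.121705 = +12.1705%.

+12.17%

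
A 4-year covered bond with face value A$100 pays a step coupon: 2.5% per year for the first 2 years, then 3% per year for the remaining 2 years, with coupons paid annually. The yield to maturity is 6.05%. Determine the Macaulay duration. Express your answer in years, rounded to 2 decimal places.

Periodic yield y = 0.0605. Discount each cash flow and weight by its year:
  t   CF        PV=CF/(1+0.0605)^t    t·PV
  1         2.50         2.3574         2.3574
  2         2.50         2.2229         4.4458
  3         3.00         2.5153         7.5459
  4       103.00        81.4319       325.7276
  Σ                     88.5275       340.0766
Price P = Σ PV = 88.5275.
Macaulay duration = Σ(t·PV) / P = 340.0766 / 88.5275 = 3.84148 years.

3.84 years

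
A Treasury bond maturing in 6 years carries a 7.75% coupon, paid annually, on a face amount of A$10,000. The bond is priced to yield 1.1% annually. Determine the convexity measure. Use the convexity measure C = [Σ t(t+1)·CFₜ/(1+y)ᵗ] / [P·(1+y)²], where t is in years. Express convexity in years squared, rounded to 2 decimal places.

With y = 0.011:
  t   CF        PV=CF/(1+0.011)^t    t·PV        t(t+1)·PV
  1       775.00       766.5678       766.5678       1,533.1355
  2       775.00       758.2273     1,516.4545       4,549.3635
  3       775.00       749.9775     2,249.9325       8,999.7300
  4       775.00       741.8175     2,967.2700      14,836.3502
  5       775.00       733.7463     3,668.7315      22,012.3890
  6    10,775.00    10,090.4456    60,542.6736     423,798.7151
  Σ                 13,840.7819    71,711.6299     475,729.6834
P = 13,840.7819.
Convexity = Σ t(t+1)·PV / [P·(1+y)²] = 475,729.6834 / (13,840.7819 × 1.022121) = 33.62771.

33.63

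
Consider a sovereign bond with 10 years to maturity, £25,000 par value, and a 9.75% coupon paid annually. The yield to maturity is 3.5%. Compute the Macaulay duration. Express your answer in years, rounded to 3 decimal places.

Periodic yield y = 0.035. Discount each cash flow and weight by its year:
  t   CF        PV=CF/(1+0.035)^t    t·PV
  1     2,437.50     2,355.0725     2,355.0725
  2     2,437.50     2,275.4323     4,550.8647
  3     2,437.50     2,198.4853     6,595.4560
  4     2,437.50     2,124.1404     8,496.5617
  5     2,437.50     2,052.3096    10,261.5480
  6     2,437.50     1,982.9078    11,897.4469
  7     2,437.50     1,915.8530    13,410.9708
  8     2,437.50     1,851.0657    14,808.5253
  9     2,437.50     1,788.4692    16,096.2232
  10   27,437.50    19,450.9600   194,509.5995
  Σ                 37,994.6958   282,982.2686
Price P = Σ PV = 37,994.6958.
Macaulay duration = Σ(t·PV) / P = 282,982.2686 / 37,994.6958 = 7.44794 years.

7.448 years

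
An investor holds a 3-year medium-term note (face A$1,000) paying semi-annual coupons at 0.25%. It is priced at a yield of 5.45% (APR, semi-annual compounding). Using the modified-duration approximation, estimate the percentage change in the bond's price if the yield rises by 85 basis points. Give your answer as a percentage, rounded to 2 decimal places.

-2.47%

Periodic yield y = 0.02725. Modified duration first:
  t   CF        PV=CF/(1+0.02725)^t    t·PV
  1         1.25         1.2168         1.2168
  2         1.25         1.1846         2.3691
  3         1.25         1.1531         3.4594
  4         1.25         1.1225         4.4902
  5         1.25         1.0928         5.4639
  6     1,001.25       852.0903     5,112.5419
  Σ                    857.8602     5,129.5413
P = 857.8602; D_Mac = 5.97946 half-year periods = 2.98973 yrs; D_mod = 2.98973/(1+0.02725) = 2.91042 yrs.
ΔP/P ≈ -D_mod · Δy = -2.91042 × (+0.0085) = -0.024739 = -2.4739%.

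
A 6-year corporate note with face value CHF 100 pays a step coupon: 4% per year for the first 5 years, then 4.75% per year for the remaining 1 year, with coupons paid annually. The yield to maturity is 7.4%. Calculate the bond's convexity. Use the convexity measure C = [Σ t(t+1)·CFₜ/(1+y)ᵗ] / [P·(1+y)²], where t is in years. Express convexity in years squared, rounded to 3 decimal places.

With y = 0.074:
  t   CF        PV=CF/(1+0.074)^t    t·PV        t(t+1)·PV
  1         4.00         3.7244         3.7244           7.4488
  2         4.00         3.4678         6.9356          20.8067
  3         4.00         3.2288         9.6865          38.7461
  4         4.00         3.0064        12.0255          60.1275
  5         4.00         2.7992        13.9962          83.9769
  6       104.75        68.2540       409.5242       2,866.6696
  Σ                     84.4807       455.8924       3,077.7755
P = 84.4807.
Convexity = Σ t(t+1)·PV / [P·(1+y)²] = 3,077.7755 / (84.4807 × 1.153476) = 31.58429.

31.584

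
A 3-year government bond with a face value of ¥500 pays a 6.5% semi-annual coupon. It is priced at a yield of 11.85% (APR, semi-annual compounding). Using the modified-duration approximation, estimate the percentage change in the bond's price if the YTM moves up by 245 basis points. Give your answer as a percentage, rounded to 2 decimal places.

-6.37%

Periodic yield y = 0.05925. Modified duration first:
  t   CF        PV=CF/(1+0.05925)^t    t·PV
  1        16.25        15.3410        15.3410
  2        16.25        14.4829        28.9659
  3        16.25        13.6728        41.0184
  4        16.25        12.9080        51.6321
  5        16.25        12.1860        60.9300
  6       516.25       365.4847     2,192.9083
  Σ                    434.0755     2,390.7957
P = 434.0755; D_Mac = 5.50779 half-year periods = 2.75389 yrs; D_mod = 2.75389/(1+0.05925) = 2.59985 yrs.
ΔP/P ≈ -D_mod · Δy = -2.59985 × (+0.0245) = -0.063696 = -6.3696%.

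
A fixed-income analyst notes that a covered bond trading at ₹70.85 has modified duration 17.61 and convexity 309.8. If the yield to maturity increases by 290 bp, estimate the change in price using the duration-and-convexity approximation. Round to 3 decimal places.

-₹26.953

Duration effect: -D_mod·Δy = -17.61 × (+0.029) = -0.510690
Convexity effect: ½·C·(Δy)² = 0.5 × 309.8 × (0.029)² = +0.1302709
ΔP/P ≈ -0.510690 + 0.1302709 = -0.3804191
ΔP ≈ 70.85 × (-0.3804191) = -26.952693235.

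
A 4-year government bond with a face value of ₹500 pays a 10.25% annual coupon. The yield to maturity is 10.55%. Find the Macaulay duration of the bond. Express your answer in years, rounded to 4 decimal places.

Periodic yield y = 0.1055. Discount each cash flow and weight by its year:
  t   CF        PV=CF/(1+0.1055)^t    t·PV
  1        51.25        46.3591        46.3591
  2        51.25        41.9350        83.8699
  3        51.25        37.9330       113.7991
  4       551.25       369.0741     1,476.2966
  Σ                    495.3013     1,720.3247
Price P = Σ PV = 495.3013.
Macaulay duration = Σ(t·PV) / P = 1,720.3247 / 495.3013 = 3.47329 years.

3.4733 years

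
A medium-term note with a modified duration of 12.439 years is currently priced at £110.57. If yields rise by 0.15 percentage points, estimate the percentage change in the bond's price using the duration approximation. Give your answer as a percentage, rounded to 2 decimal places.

-1.87%

Duration approximation: ΔP/P ≈ -D_mod · Δy = -12.439 × (+0.0015) = -0.0186585.
As a percentage: -1.86585%.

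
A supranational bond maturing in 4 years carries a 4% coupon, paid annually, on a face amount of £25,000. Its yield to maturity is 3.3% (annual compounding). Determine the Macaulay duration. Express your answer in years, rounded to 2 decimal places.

3.78 years

Periodic yield y = 0.033. Discount each cash flow and weight by its year:
  t   CF        PV=CF/(1+0.033)^t    t·PV
  1     1,000.00       968.0542       968.0542
  2     1,000.00       937.1290     1,874.2579
  3     1,000.00       907.1916     2,721.5749
  4    26,000.00    22,833.4777    91,333.9106
  Σ                 25,645.8525    96,897.7977
Price P = Σ PV = 25,645.8525.
Macaulay duration = Σ(t·PV) / P = 96,897.7977 / 25,645.8525 = 3.77830 years.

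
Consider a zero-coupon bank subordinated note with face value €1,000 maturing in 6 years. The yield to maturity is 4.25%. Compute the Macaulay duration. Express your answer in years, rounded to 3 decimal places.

A zero-coupon bond has a single cash flow at maturity, so its Macaulay duration equals its maturity: 6 years.

6.000 years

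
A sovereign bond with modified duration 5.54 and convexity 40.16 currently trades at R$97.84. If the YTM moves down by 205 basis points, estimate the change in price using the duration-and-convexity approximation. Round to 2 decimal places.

+R$11.94

Duration effect: -D_mod·Δy = -5.54 × (-0.0205) = +0.113570
Convexity effect: ½·C·(Δy)² = 0.5 × 40.16 × (-0.0205)² = +0.00843862
ΔP/P ≈ +0.113570 + 0.00843862 = +0.12200862
ΔP ≈ 97.84 × (+0.12200862) = +11.9373233808.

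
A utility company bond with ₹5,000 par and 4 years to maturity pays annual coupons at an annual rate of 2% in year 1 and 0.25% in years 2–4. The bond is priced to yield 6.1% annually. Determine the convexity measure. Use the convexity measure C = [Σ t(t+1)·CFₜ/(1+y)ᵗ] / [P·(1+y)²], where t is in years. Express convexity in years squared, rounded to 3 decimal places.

With y = 0.061:
  t   CF        PV=CF/(1+0.061)^t    t·PV        t(t+1)·PV
  1       100.00        94.2507        94.2507         188.5014
  2        12.50        11.1040        22.2080          66.6240
  3        12.50        10.4656        31.3968         125.5871
  4     5,012.50     3,955.4222    15,821.6889      79,108.4446
  Σ                  4,071.2425    15,969.5444      79,489.1571
P = 4,071.2425.
Convexity = Σ t(t+1)·PV / [P·(1+y)²] = 79,489.1571 / (4,071.2425 × 1.125721) = 17.34404.

17.344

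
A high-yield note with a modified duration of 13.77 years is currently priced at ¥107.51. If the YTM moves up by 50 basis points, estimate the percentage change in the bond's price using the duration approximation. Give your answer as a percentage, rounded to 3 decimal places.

-6.885%

Duration approximation: ΔP/P ≈ -D_mod · Δy = -13.77 × (+0.005) = -0.068850.
As a percentage: -6.8850%.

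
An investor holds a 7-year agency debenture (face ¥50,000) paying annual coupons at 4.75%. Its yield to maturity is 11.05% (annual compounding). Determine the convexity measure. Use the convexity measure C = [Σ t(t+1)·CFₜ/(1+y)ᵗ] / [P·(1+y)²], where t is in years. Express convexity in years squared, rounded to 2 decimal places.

With y = 0.1105:
  t   CF        PV=CF/(1+0.1105)^t    t·PV        t(t+1)·PV
  1     2,375.00     2,138.6763     2,138.6763       4,277.3525
  2     2,375.00     1,925.8679     3,851.7357      11,555.2072
  3     2,375.00     1,734.2349     5,202.7047      20,810.8190
  4     2,375.00     1,561.6703     6,246.6814      31,233.4068
  5     2,375.00     1,406.2768     7,031.3838      42,188.3028
  6     2,375.00     1,266.3456     7,598.0734      53,186.5141
  7    52,375.00    25,147.4582   176,032.2077   1,408,257.6619
  Σ                 35,180.5300   208,101.4631   1,571,509.2644
P = 35,180.5300.
Convexity = Σ t(t+1)·PV / [P·(1+y)²] = 1,571,509.2644 / (35,180.5300 × 1.233210) = 36.22242.

36.22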